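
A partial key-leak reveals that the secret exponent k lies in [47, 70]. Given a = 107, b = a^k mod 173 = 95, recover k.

Compute 107^47 mod 173 = 68, then multiply by 107 repeatedly:
  107^47=68  107^48=10  107^49=32  107^50=137  107^51=127
  107^52=95
Found 95 at exponent 52.

52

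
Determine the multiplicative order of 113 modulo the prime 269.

268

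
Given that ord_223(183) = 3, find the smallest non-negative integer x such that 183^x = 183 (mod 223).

Successive powers of 183 modulo 223:
  183^0=1  183^1=183
So 183^1 ≡ 183 (mod 223), giving x = 1.

1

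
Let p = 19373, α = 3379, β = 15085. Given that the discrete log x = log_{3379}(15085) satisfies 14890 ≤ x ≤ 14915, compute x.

Compute 3379^14890 mod 19373 = 18926, then multiply by 3379 repeatedly:
  3379^14890=18926  3379^14891=681  3379^14892=15085
Found 15085 at exponent 14892.

14892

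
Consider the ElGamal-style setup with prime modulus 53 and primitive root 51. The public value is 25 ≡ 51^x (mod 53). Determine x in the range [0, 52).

Baby-step giant-step with m = ceil(sqrt(52)) = 8.
Baby table (51^j mod 53 for j=0..7):
  0:1  1:51  2:4  3:45  4:16  5:21  6:11  7:31
Giant step factor: 51^(-8) ≡ 47 (mod 53).
Scan 25·47^i mod 53 for i = 0, 1, …:
  i=0: 25   i=1: 9   i=2: 52   i=3: 6
  i=4: 17   i=5: 4
Match at i=5, j=2: x = 5·8 + 2 = 42.

42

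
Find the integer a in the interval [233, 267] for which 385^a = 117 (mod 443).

250

Compute 385^233 mod 443 = 278, then multiply by 385 repeatedly:
  385^233=278  385^234=267  385^235=19  385^236=227  385^237=124
  385^238=339  385^239=273  385^240=114  385^241=33  385^242=301
  385^243=262  385^244=309  385^245=241  385^246=198  385^247=34
  385^248=243  385^249=82  385^250=117
Found 117 at exponent 250.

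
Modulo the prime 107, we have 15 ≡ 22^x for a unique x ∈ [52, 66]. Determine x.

65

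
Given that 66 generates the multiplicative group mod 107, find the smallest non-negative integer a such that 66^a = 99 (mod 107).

Successive powers of 66 modulo 107:
  66^0=1  66^1=66  66^2=76  66^3=94  66^4=105  66^5=82
  66^6=62  66^7=26  66^8=4  66^9=50  66^10=90  66^11=55
  66^12=99
So 66^12 ≡ 99 (mod 107), giving a = 12.

12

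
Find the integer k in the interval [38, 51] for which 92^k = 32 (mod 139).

Compute 92^38 mod 139 = 35, then multiply by 92 repeatedly:
  92^38=35  92^39=23  92^40=31  92^41=72  92^42=91
  92^43=32
Found 32 at exponent 43.

43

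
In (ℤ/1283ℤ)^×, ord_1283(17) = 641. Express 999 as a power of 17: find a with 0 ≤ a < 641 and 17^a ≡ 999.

121

Baby-step giant-step with m = ceil(sqrt(641)) = 26.
Baby table (17^j mod 1283 for j=0..25):
  0:1  1:17  2:289  3:1064  4:126  5:859  6:490  7:632
  8:480  9:462  10:156  11:86  12:179  13:477  14:411  15:572
  16:743  17:1084  18:466  19:224  20:1242  21:586  22:981  23:1281
  24:1249  25:705
Giant step factor: 17^(-26) ≡ 952 (mod 1283).
Scan 999·952^i mod 1283 for i = 0, 1, …:
  i=0: 999   i=1: 345   i=2: 1275   i=3: 82
  i=4: 1084
Match at i=4, j=17: a = 4·26 + 17 = 121.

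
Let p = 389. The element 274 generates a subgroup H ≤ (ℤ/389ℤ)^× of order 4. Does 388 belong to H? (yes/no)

388 ∈ ⟨274⟩ iff 388^4 ≡ 1 (mod 389), since |⟨274⟩| = 4.
388^4 mod 389 = 1.
Since 1 = 1, 388 lies in the subgroup.

yes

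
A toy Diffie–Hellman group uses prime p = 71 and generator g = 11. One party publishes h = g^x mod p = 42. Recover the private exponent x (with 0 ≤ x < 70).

53

Baby-step giant-step with m = ceil(sqrt(70)) = 9.
Baby table (11^j mod 71 for j=0..8):
  0:1  1:11  2:50  3:53  4:15  5:23  6:40  7:14
  8:12
Giant step factor: 11^(-9) ≡ 7 (mod 71).
Scan 42·7^i mod 71 for i = 0, 1, …:
  i=0: 42   i=1: 10   i=2: 70   i=3: 64
  i=4: 22   i=5: 12
Match at i=5, j=8: x = 5·9 + 8 = 53.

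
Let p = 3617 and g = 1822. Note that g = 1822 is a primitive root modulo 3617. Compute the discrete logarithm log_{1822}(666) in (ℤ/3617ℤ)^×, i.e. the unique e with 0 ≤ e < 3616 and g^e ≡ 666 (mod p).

1238

Baby-step giant-step with m = ceil(sqrt(3616)) = 61.
Baby table (1822^j mod 3617 for j=0..60):
  0:1  1:1822  2:2895  3:1104  4:436  5:2269  6:3504  7:283
  8:2012  9:1843  10:1370  11:410  12:1918  13:574  14:515  15:1527
  16:721  17:691  18:286  19:244  20:3294  21:1065  22:1718  23:1491
  24:235  25:1364  26:329  27:2633  28:1184  29:1516  30:2381  31:1399
  32:2610  33:2682  34:37  35:2308  36:2222  37:1061  38:1664  39:762
  40:3053  41:3237  42:2104  43:3085  44:52  45:702  46:2243  47:3153
  48:970  49:2244  50:1358  51:248  52:3348  53:1794  54:2517  55:3235
  56:2077  57:912  58:1461  59:3447  60:1322
Giant step factor: 1822^(-61) ≡ 2386 (mod 3617).
Scan 666·2386^i mod 3617 for i = 0, 1, …:
  i=0: 666   i=1: 1213   i=2: 618   i=3: 2429
  i=4: 1160   i=5: 755   i=6: 164   i=7: 668
  i=8: 2368   i=9: 294     …   i=19: 655
  i=20: 286
Match at i=20, j=18: e = 20·61 + 18 = 1238.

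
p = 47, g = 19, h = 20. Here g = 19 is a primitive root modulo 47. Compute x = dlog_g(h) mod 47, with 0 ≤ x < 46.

Successive powers of 19 modulo 47:
  19^0=1  19^1=19  19^2=32  19^3=44  19^4=37  19^5=45
  19^6=9  19^7=30  19^8=6  19^9=20
So 19^9 ≡ 20 (mod 47), giving x = 9.

9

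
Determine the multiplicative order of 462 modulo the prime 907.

453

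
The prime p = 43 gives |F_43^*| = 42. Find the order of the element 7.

The order of 7 must divide p − 1 = 42 = 2 · 3 · 7.
Divisors: 1, 2, 3, 6, 7, 14, 21, 42.
Check each in increasing order: 7^1 ≡ 7;  7^2 ≡ 6;  7^3 ≡ 42;  7^6 ≡ 1.
Smallest exponent giving 1 is 6.

6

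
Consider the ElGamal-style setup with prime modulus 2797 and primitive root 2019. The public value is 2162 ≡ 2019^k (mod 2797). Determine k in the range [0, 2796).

2654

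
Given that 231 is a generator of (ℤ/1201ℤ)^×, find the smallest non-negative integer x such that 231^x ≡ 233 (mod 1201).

Baby-step giant-step with m = ceil(sqrt(1200)) = 35.
Baby table (231^j mod 1201 for j=0..34):
  0:1  1:231  2:517  3:528  4:667  5:349  6:152  7:283
  8:519  9:990  10:500  11:204  12:285  13:981  14:823  15:355
  16:337  17:983  18:84  19:188  20:192  21:1116  22:782  23:492
  24:758  25:953  26:360  27:291  28:1166  29:322  30:1121  31:736
  32:675  33:996  34:685
Giant step factor: 231^(-35) ≡ 647 (mod 1201).
Scan 233·647^i mod 1201 for i = 0, 1, …:
  i=0: 233   i=1: 626   i=2: 285
Match at i=2, j=12: x = 2·35 + 12 = 82.

82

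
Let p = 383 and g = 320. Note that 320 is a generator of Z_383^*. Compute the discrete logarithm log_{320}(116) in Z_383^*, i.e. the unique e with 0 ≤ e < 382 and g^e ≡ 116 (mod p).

256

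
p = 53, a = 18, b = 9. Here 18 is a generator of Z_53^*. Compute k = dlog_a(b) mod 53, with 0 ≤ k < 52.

50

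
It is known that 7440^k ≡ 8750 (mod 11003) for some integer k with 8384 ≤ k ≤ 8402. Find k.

Compute 7440^8384 mod 11003 = 9738, then multiply by 7440 repeatedly:
  7440^8384=9738  7440^8385=6968  7440^8386=6787  7440^8387=2513  7440^8388=2623
  7440^8389=6801  7440^8390=7646  7440^8391=730  7440^8392=6721  7440^8393=6608
  7440^8394=2116  7440^8395=8750
Found 8750 at exponent 8395.

8395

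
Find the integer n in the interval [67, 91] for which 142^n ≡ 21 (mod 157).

Compute 142^67 mod 157 = 83, then multiply by 142 repeatedly:
  142^67=83  142^68=11  142^69=149  142^70=120  142^71=84
  142^72=153  142^73=60  142^74=42  142^75=155  142^76=30
  142^77=21
Found 21 at exponent 77.

77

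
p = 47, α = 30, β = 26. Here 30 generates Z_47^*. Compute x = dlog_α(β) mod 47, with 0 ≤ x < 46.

9

Baby-step giant-step with m = ceil(sqrt(46)) = 7.
Baby table (30^j mod 47 for j=0..6):
  0:1  1:30  2:7  3:22  4:2  5:13  6:14
Giant step factor: 30^(-7) ≡ 31 (mod 47).
Scan 26·31^i mod 47 for i = 0, 1, …:
  i=0: 26   i=1: 7
Match at i=1, j=2: x = 1·7 + 2 = 9.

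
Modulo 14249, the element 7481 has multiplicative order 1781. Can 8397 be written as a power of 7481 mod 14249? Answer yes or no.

no

8397 ∈ ⟨7481⟩ iff 8397^1781 ≡ 1 (mod 14249), since |⟨7481⟩| = 1781.
8397^1781 mod 14249 = 7161.
Since 7161 ≠ 1, 8397 does not lie in the subgroup.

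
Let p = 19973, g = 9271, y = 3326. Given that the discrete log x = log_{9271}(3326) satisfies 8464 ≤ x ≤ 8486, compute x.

Compute 9271^8464 mod 19973 = 17496, then multiply by 9271 repeatedly:
  9271^8464=17496  9271^8465=4683  9271^8466=14764  9271^8467=2075  9271^8468=3326
Found 3326 at exponent 8468.

8468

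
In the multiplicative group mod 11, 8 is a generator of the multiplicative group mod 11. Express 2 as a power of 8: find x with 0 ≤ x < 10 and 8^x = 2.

7

Successive powers of 8 modulo 11:
  8^0=1  8^1=8  8^2=9  8^3=6  8^4=4  8^5=10
  8^6=3  8^7=2
So 8^7 ≡ 2 (mod 11), giving x = 7.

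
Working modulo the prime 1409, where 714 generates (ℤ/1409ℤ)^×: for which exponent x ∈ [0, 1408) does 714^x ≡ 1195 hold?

267

Baby-step giant-step with m = ceil(sqrt(1408)) = 38.
Baby table (714^j mod 1409 for j=0..37):
  0:1  1:714  2:1147  3:329  4:1012  5:1160  6:1157  7:424
  8:1210  9:223  10:5  11:752  12:99  13:236  14:833  15:164
  16:149  17:711  18:414  19:1115  20:25  21:942  22:495  23:1180
  24:1347  25:820  26:745  27:737  28:661  29:1348  30:125  31:483
  32:1066  33:264  34:1099  35:1282  36:907  37:867
Giant step factor: 714^(-38) ≡ 1111 (mod 1409).
Scan 1195·1111^i mod 1409 for i = 0, 1, …:
  i=0: 1195   i=1: 367   i=2: 536   i=3: 898
  i=4: 106   i=5: 819   i=6: 1104   i=7: 714
Match at i=7, j=1: x = 7·38 + 1 = 267.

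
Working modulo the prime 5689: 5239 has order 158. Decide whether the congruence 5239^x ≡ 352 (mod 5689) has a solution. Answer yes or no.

352 ∈ ⟨5239⟩ iff 352^158 ≡ 1 (mod 5689), since |⟨5239⟩| = 158.
352^158 mod 5689 = 2913.
Since 2913 ≠ 1, 352 does not lie in the subgroup.

no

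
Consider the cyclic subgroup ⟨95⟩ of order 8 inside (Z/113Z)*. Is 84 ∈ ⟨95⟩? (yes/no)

no

84 ∈ ⟨95⟩ iff 84^8 ≡ 1 (mod 113), since |⟨95⟩| = 8.
84^8 mod 113 = 83.
Since 83 ≠ 1, 84 does not lie in the subgroup.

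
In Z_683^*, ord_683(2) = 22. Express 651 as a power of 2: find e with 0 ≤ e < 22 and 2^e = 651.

16

Successive powers of 2 modulo 683:
  2^0=1  2^1=2  2^2=4  2^3=8  2^4=16  2^5=32
  2^6=64  2^7=128  2^8=256  2^9=512  2^10=341  2^11=682
  2^12=681  2^13=679  2^14=675  2^15=667  2^16=651
So 2^16 ≡ 651 (mod 683), giving e = 16.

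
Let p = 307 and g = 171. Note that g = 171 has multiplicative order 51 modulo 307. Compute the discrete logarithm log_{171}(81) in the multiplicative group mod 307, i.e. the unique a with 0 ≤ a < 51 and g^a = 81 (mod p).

39

Baby-step giant-step with m = ceil(sqrt(51)) = 8.
Baby table (171^j mod 307 for j=0..7):
  0:1  1:171  2:76  3:102  4:250  5:77  6:273  7:19
Giant step factor: 171^(-8) ≡ 295 (mod 307).
Scan 81·295^i mod 307 for i = 0, 1, …:
  i=0: 81   i=1: 256   i=2: 305   i=3: 24
  i=4: 19
Match at i=4, j=7: a = 4·8 + 7 = 39.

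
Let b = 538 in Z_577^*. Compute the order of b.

The order of 538 must divide p − 1 = 576 = 2^6 · 3^2.
Divisors: 1, 2, 3, 4, 6, 8, 9, 12, 16, 18, 24, 32, 36, 48, 64, 72, 96, 144, 192, 288, 576.
Check each in increasing order: 538^1 ≡ 538;  538^2 ≡ 367;  538^3 ≡ 112;  538^4 ≡ 248;  538^6 ≡ 427;  538^8 ≡ 342;  538^9 ≡ 510;  538^12 ≡ 574;  538^16 ≡ 410;  538^18 ≡ 450;  538^24 ≡ 9;  538^32 ≡ 193;  538^36 ≡ 550;  538^48 ≡ 81;  538^64 ≡ 321;  538^72 ≡ 152;  538^96 ≡ 214;  538^144 ≡ 24;  538^192 ≡ 213;  538^288 ≡ 576;  538^576 ≡ 1.
Smallest exponent giving 1 is 576.

576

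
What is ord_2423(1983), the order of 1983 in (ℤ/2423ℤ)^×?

The order of 1983 must divide p − 1 = 2422 = 2 · 7 · 173.
Divisors: 1, 2, 7, 14, 173, 346, 1211, 2422.
Check each in increasing order: 1983^1 ≡ 1983;  1983^2 ≡ 2183;  1983^7 ≡ 1334;  1983^14 ≡ 1074;  1983^173 ≡ 1360;  1983^346 ≡ 851;  1983^1211 ≡ 2422;  1983^2422 ≡ 1.
Smallest exponent giving 1 is 2422.

2422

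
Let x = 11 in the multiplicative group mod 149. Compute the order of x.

148

The order of 11 must divide p − 1 = 148 = 2^2 · 37.
Divisors: 1, 2, 4, 37, 74, 148.
Check each in increasing order: 11^1 ≡ 11;  11^2 ≡ 121;  11^4 ≡ 39;  11^37 ≡ 105;  11^74 ≡ 148;  11^148 ≡ 1.
Smallest exponent giving 1 is 148.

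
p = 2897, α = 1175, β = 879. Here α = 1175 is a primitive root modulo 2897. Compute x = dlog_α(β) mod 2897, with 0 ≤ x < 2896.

Baby-step giant-step with m = ceil(sqrt(2896)) = 54.
Baby table (1175^j mod 2897 for j=0..53):
  0:1  1:1175  2:1653  3:1285  4:538  5:604  6:2832  7:1844
  8:2641  9:488  10:2691  11:1298  12:1328  13:1814  14:2155  15:147
  16:1802  17:2540  18:590  19:867  20:1878  21:2033  22:1647  23:29
  24:2208  25:1585  26:2501  27:1117  28:134  29:1012  30:1330  31:1267
  32:2564  33:2717  34:2878  35:851  36:460  37:1658  38:1366  39:112
  40:1235  41:2625  42:1967  43:2316  44:1017  45:1411  46:841  47:298
  48:2510  49:104  50:526  51:989  52:378  53:909
Giant step factor: 1175^(-54) ≡ 2269 (mod 2897).
Scan 879·2269^i mod 2897 for i = 0, 1, …:
  i=0: 879   i=1: 1315   i=2: 2722   i=3: 2711
  i=4: 928   i=5: 2410   i=6: 1651   i=7: 298
Match at i=7, j=47: x = 7·54 + 47 = 425.

425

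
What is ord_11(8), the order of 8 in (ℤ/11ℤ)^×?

The order of 8 must divide p − 1 = 10 = 2 · 5.
Divisors: 1, 2, 5, 10.
Check each in increasing order: 8^1 ≡ 8;  8^2 ≡ 9;  8^5 ≡ 10;  8^10 ≡ 1.
Smallest exponent giving 1 is 10.

10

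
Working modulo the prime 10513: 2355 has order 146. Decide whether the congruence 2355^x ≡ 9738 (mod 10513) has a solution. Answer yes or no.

no

9738 ∈ ⟨2355⟩ iff 9738^146 ≡ 1 (mod 10513), since |⟨2355⟩| = 146.
9738^146 mod 10513 = 6884.
Since 6884 ≠ 1, 9738 does not lie in the subgroup.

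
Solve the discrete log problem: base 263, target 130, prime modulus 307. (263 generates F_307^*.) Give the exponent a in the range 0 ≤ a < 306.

Baby-step giant-step with m = ceil(sqrt(306)) = 18.
Baby table (263^j mod 307 for j=0..17):
  0:1  1:263  2:94  3:162  4:240  5:185  6:149  7:198
  8:191  9:192  10:148  11:242  12:97  13:30  14:215  15:57
  16:255  17:139
Giant step factor: 263^(-18) ≡ 64 (mod 307).
Scan 130·64^i mod 307 for i = 0, 1, …:
  i=0: 130   i=1: 31   i=2: 142   i=3: 185
Match at i=3, j=5: a = 3·18 + 5 = 59.

59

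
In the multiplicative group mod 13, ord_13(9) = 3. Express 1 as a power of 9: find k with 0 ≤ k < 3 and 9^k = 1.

0

Successive powers of 9 modulo 13:
  9^0=1
So 9^0 ≡ 1 (mod 13), giving k = 0.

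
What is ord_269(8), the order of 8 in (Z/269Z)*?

The order of 8 must divide p − 1 = 268 = 2^2 · 67.
Divisors: 1, 2, 4, 67, 134, 268.
Check each in increasing order: 8^1 ≡ 8;  8^2 ≡ 64;  8^4 ≡ 61;  8^67 ≡ 82;  8^134 ≡ 268;  8^268 ≡ 1.
Smallest exponent giving 1 is 268.

268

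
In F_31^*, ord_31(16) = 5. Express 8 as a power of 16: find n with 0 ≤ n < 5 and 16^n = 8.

Successive powers of 16 modulo 31:
  16^0=1  16^1=16  16^2=8
So 16^2 ≡ 8 (mod 31), giving n = 2.

2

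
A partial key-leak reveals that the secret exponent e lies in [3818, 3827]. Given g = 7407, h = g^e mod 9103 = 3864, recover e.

Compute 7407^3818 mod 9103 = 3864, then multiply by 7407 repeatedly:
  7407^3818=3864
Found 3864 at exponent 3818.

3818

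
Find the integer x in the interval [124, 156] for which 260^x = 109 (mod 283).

133

Compute 260^124 mod 283 = 49, then multiply by 260 repeatedly:
  260^124=49  260^125=5  260^126=168  260^127=98  260^128=10
  260^129=53  260^130=196  260^131=20  260^132=106  260^133=109
Found 109 at exponent 133.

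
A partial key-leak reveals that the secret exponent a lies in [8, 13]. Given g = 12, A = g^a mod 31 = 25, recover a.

Compute 12^8 mod 31 = 9, then multiply by 12 repeatedly:
  12^8=9  12^9=15  12^10=25
Found 25 at exponent 10.

10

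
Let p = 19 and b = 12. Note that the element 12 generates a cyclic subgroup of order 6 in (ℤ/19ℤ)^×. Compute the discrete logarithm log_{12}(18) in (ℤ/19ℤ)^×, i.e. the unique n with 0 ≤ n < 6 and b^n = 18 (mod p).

Successive powers of 12 modulo 19:
  12^0=1  12^1=12  12^2=11  12^3=18
So 12^3 ≡ 18 (mod 19), giving n = 3.

3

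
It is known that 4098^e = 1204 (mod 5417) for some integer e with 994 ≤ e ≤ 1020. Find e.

Compute 4098^994 mod 5417 = 4133, then multiply by 4098 repeatedly:
  4098^994=4133  4098^995=3492  4098^996=3919  4098^997=4074  4098^998=58
  4098^999=4753  4098^1000=3679  4098^1001=1031  4098^1002=5195  4098^1003=300
  4098^1004=5158  4098^1005=350  4098^1006=4212  4098^1007=2214  4098^1008=4914
  4098^1009=2583  4098^1010=316  4098^1011=305  4098^1012=3980  4098^1013=4870
  4098^1014=1032  4098^1015=3876  4098^1016=1204
Found 1204 at exponent 1016.

1016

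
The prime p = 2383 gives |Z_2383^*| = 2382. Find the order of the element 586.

The order of 586 must divide p − 1 = 2382 = 2 · 3 · 397.
Divisors: 1, 2, 3, 6, 397, 794, 1191, 2382.
Check each in increasing order: 586^1 ≡ 586;  586^2 ≡ 244;  586^3 ≡ 4;  586^6 ≡ 16;  586^397 ≡ 1103;  586^794 ≡ 1279;  586^1191 ≡ 1.
Smallest exponent giving 1 is 1191.

1191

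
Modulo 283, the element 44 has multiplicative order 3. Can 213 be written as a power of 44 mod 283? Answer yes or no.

no

⟨44⟩ has order 3; its elements mod 283 are {1, 44, 238}.
213 is not in this set.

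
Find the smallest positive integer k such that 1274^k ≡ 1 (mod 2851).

The order of 1274 must divide p − 1 = 2850 = 2 · 3 · 5^2 · 19.
Divisors: 1, 2, 3, 5, 6, 10, 15, 19, 25, 30, 38, 50, 57, 75, 95, 114, 150, 190, 285, 475, 570, 950, 1425, 2850.
Check each in increasing order: 1274^1 ≡ 1274;  1274^2 ≡ 857;  1274^3 ≡ 2736;  1274^5 ≡ 1230;  1274^6 ≡ 1821;  1274^10 ≡ 1870;  1274^15 ≡ 2194;  1274^19 ≡ 1608;  1274^25 ≡ 191;  1274^30 ≡ 1148;  1274^38 ≡ 2658;  1274^50 ≡ 2269;  1274^57 ≡ 415;  1274^75 ≡ 27;  1274^95 ≡ 2584;  1274^114 ≡ 1165;  1274^150 ≡ 729;  1274^190 ≡ 14;  1274^285 ≡ 1964;  1274^475 ≡ 1837;  1274^570 ≡ 2744;  1274^950 ≡ 1836;  1274^1425 ≡ 2850;  1274^2850 ≡ 1.
Smallest exponent giving 1 is 2850.

2850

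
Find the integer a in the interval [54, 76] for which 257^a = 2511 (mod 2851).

70

Compute 257^54 mod 2851 = 2779, then multiply by 257 repeatedly:
  257^54=2779  257^55=1453  257^56=2791  257^57=1686  257^58=2801
  257^59=1405  257^60=1859  257^61=1646  257^62=1074  257^63=2322
  257^64=895  257^65=1935  257^66=1221  257^67=187  257^68=2443
  257^69=631  257^70=2511
Found 2511 at exponent 70.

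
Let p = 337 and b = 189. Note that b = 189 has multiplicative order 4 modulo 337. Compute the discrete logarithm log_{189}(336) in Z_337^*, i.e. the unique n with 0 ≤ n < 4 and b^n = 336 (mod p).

Successive powers of 189 modulo 337:
  189^0=1  189^1=189  189^2=336
So 189^2 ≡ 336 (mod 337), giving n = 2.

2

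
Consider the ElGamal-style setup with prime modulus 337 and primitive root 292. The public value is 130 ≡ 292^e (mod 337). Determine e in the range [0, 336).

197

Baby-step giant-step with m = ceil(sqrt(336)) = 19.
Baby table (292^j mod 337 for j=0..18):
  0:1  1:292  2:3  3:202  4:9  5:269  6:27  7:133
  8:81  9:62  10:243  11:186  12:55  13:221  14:165  15:326
  16:158  17:304  18:137
Giant step factor: 292^(-19) ≡ 177 (mod 337).
Scan 130·177^i mod 337 for i = 0, 1, …:
  i=0: 130   i=1: 94   i=2: 125   i=3: 220
  i=4: 185   i=5: 56   i=6: 139   i=7: 2
  i=8: 17   i=9: 313   i=10: 133
Match at i=10, j=7: e = 10·19 + 7 = 197.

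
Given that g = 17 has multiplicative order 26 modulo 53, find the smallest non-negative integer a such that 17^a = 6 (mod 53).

Successive powers of 17 modulo 53:
  17^0=1  17^1=17  17^2=24  17^3=37  17^4=46  17^5=40
  17^6=44  17^7=6
So 17^7 ≡ 6 (mod 53), giving a = 7.

7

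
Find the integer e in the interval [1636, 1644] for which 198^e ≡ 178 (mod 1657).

1638

Compute 198^1636 mod 1657 = 1263, then multiply by 198 repeatedly:
  198^1636=1263  198^1637=1524  198^1638=178
Found 178 at exponent 1638.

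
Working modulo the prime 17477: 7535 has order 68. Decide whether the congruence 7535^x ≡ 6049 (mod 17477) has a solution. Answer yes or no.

no

6049 ∈ ⟨7535⟩ iff 6049^68 ≡ 1 (mod 17477), since |⟨7535⟩| = 68.
6049^68 mod 17477 = 8032.
Since 8032 ≠ 1, 6049 does not lie in the subgroup.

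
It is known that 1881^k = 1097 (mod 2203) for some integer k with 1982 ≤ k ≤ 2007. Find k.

Compute 1881^1982 mod 2203 = 673, then multiply by 1881 repeatedly:
  1881^1982=673  1881^1983=1391  1881^1984=1510  1881^1985=643  1881^1986=36
  1881^1987=1626  1881^1988=742  1881^1989=1203  1881^1990=362  1881^1991=195
  1881^1992=1097
Found 1097 at exponent 1992.

1992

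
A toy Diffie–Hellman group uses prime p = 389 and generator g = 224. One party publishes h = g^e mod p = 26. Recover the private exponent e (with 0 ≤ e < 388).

77

Baby-step giant-step with m = ceil(sqrt(388)) = 20.
Baby table (224^j mod 389 for j=0..19):
  0:1  1:224  2:384  3:47  4:25  5:154  6:264  7:8
  8:236  9:349  10:376  11:200  12:65  13:167  14:64  15:332
  16:69  17:285  18:44  19:131
Giant step factor: 224^(-20) ≡ 122 (mod 389).
Scan 26·122^i mod 389 for i = 0, 1, …:
  i=0: 26   i=1: 60   i=2: 318   i=3: 285
Match at i=3, j=17: e = 3·20 + 17 = 77.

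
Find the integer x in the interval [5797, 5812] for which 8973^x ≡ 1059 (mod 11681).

5807

Compute 8973^5797 mod 11681 = 934, then multiply by 8973 repeatedly:
  8973^5797=934  8973^5798=5505  8973^5799=9097  8973^5800=553  8973^5801=9325
  8973^5802=2222  8973^5803=10220  8973^5804=8210  8973^5805=7944  8973^5806=4050
  8973^5807=1059
Found 1059 at exponent 5807.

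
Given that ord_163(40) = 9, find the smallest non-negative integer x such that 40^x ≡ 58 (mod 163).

6

Successive powers of 40 modulo 163:
  40^0=1  40^1=40  40^2=133  40^3=104  40^4=85  40^5=140
  40^6=58
So 40^6 ≡ 58 (mod 163), giving x = 6.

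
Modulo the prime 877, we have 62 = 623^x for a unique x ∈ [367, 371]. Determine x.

Compute 623^367 mod 877 = 272, then multiply by 623 repeatedly:
  623^367=272  623^368=195  623^369=459  623^370=55  623^371=62
Found 62 at exponent 371.

371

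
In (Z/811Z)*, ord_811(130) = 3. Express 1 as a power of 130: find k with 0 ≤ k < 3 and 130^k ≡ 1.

Successive powers of 130 modulo 811:
  130^0=1
So 130^0 ≡ 1 (mod 811), giving k = 0.

0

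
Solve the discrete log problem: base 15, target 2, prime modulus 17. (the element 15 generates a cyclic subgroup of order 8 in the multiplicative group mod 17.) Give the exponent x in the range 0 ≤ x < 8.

5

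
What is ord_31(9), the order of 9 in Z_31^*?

The order of 9 must divide p − 1 = 30 = 2 · 3 · 5.
Divisors: 1, 2, 3, 5, 6, 10, 15, 30.
Check each in increasing order: 9^1 ≡ 9;  9^2 ≡ 19;  9^3 ≡ 16;  9^5 ≡ 25;  9^6 ≡ 8;  9^10 ≡ 5;  9^15 ≡ 1.
Smallest exponent giving 1 is 15.

15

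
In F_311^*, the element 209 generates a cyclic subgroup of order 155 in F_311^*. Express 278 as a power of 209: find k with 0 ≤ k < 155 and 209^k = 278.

Baby-step giant-step with m = ceil(sqrt(155)) = 13.
Baby table (209^j mod 311 for j=0..12):
  0:1  1:209  2:141  3:235  4:288  5:169  6:178  7:193
  8:218  9:156  10:260  11:226  12:273
Giant step factor: 209^(-13) ≡ 54 (mod 311).
Scan 278·54^i mod 311 for i = 0, 1, …:
  i=0: 278   i=1: 84   i=2: 182   i=3: 187
  i=4: 146   i=5: 109   i=6: 288
Match at i=6, j=4: k = 6·13 + 4 = 82.

82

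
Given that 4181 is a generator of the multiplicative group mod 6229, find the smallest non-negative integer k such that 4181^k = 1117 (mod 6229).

4786

Baby-step giant-step with m = ceil(sqrt(6228)) = 79.
Baby table (4181^j mod 6229 for j=0..78):
  0:1  1:4181  2:2187  3:5904  4:5326  5:5560  6:5961  7:712
  8:5639  9:6123  10:5302  11:4880  12:3305  13:2283  14:2395  15:3492
  16:5505  17:250  18:5007  19:4827  20:5956  21:4723  22:933  23:1519
  24:3588  25:1996  26:4645  27:4952  28:5345  29:4022  30:3911  31:766
  32:940  33:5870  34:210  35:5950  36:4553  37:269  38:3469  39:2777
  40:6010  41:24  42:680  43:2656  44:4658  45:3244  46:2631  47:6026
  48:4630  49:4527  50:3685  51:2668  52:4998  53:4572  54:4960  55:1419
  56:2831  57:1311  58:6000  59:1817  60:3726  61:5906  62:1230  63:3705
  64:5311  65:5135  66:4301  67:5587  68:497  69:3700  70:3093  71:429
  72:5926  73:3873  74:3842  75:5040  76:5762  77:3379  78:227
Giant step factor: 4181^(-79) ≡ 4682 (mod 6229).
Scan 1117·4682^i mod 6229 for i = 0, 1, …:
  i=0: 1117   i=1: 3663   i=2: 1729   i=3: 3707
  i=4: 2180   i=5: 3658   i=6: 3235   i=7: 3571
  i=8: 786   i=9: 4942     …   i=59: 3751
  i=60: 2631
Match at i=60, j=46: k = 60·79 + 46 = 4786.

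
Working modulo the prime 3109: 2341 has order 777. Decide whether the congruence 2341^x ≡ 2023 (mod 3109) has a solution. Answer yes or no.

yes

2023 ∈ ⟨2341⟩ iff 2023^777 ≡ 1 (mod 3109), since |⟨2341⟩| = 777.
2023^777 mod 3109 = 1.
Since 1 = 1, 2023 lies in the subgroup.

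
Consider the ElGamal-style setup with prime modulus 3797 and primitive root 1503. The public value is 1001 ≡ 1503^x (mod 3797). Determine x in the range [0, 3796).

Baby-step giant-step with m = ceil(sqrt(3796)) = 62.
Baby table (1503^j mod 3797 for j=0..61):
  0:1  1:1503  2:3591  3:1736  4:669  5:3099  6:2675  7:3299
  8:3312  9:69  10:1188  11:974  12:2077  13:597  14:1199  15:2319
  16:3608  17:708  18:964  19:2235  20:2657  21:2824  22:3223  23:2994
  24:537  25:2147  26:3288  27:1967  28:2335  29:1077  30:1209  31:2161
  32:1548  33:2880  34:60  35:2849  36:2828  37:1641  38:2170  39:3684
  40:1026  41:496  42:1276  43:343  44:2934  45:1485  46:3116  47:1647
  48:3594  49:2448  50:51  51:713  52:885  53:1205  54:3743  55:2372
  56:3530  57:1181  58:1844  59:3519  60:3633  61:313
Giant step factor: 1503^(-62) ≡ 449 (mod 3797).
Scan 1001·449^i mod 3797 for i = 0, 1, …:
  i=0: 1001   i=1: 1403   i=2: 3442   i=3: 79
  i=4: 1298   i=5: 1861   i=6: 249   i=7: 1688
  i=8: 2309   i=9: 160     …   i=55: 907
  i=56: 964
Match at i=56, j=18: x = 56·62 + 18 = 3490.

3490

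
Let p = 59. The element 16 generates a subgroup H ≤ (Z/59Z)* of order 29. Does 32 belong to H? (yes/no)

32 ∈ ⟨16⟩ iff 32^29 ≡ 1 (mod 59), since |⟨16⟩| = 29.
32^29 mod 59 = 58.
Since 58 ≠ 1, 32 does not lie in the subgroup.

no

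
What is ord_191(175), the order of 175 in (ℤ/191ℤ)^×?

The order of 175 must divide p − 1 = 190 = 2 · 5 · 19.
Divisors: 1, 2, 5, 10, 19, 38, 95, 190.
Check each in increasing order: 175^1 ≡ 175;  175^2 ≡ 65;  175^5 ≡ 14;  175^10 ≡ 5;  175^19 ≡ 82;  175^38 ≡ 39;  175^95 ≡ 190;  175^190 ≡ 1.
Smallest exponent giving 1 is 190.

190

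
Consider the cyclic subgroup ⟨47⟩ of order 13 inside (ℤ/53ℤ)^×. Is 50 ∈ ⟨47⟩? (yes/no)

no

⟨47⟩ has order 13; its elements mod 53 are {1, 10, 13, 15, 16, 24, 28, 36, 42, 44, 46, 47, 49}.
50 is not in this set.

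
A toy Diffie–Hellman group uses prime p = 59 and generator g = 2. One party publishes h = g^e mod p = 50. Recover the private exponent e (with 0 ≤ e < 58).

13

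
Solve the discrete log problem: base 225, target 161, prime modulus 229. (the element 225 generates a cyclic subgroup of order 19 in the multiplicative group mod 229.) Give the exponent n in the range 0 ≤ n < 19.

16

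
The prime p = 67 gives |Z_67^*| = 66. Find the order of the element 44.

66

The order of 44 must divide p − 1 = 66 = 2 · 3 · 11.
Divisors: 1, 2, 3, 6, 11, 22, 33, 66.
Check each in increasing order: 44^1 ≡ 44;  44^2 ≡ 60;  44^3 ≡ 27;  44^6 ≡ 59;  44^11 ≡ 38;  44^22 ≡ 37;  44^33 ≡ 66;  44^66 ≡ 1.
Smallest exponent giving 1 is 66.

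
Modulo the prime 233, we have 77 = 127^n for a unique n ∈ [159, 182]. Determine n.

181

Compute 127^159 mod 233 = 69, then multiply by 127 repeatedly:
  127^159=69  127^160=142  127^161=93  127^162=161  127^163=176
  127^164=217  127^165=65  127^166=100  127^167=118  127^168=74
  127^169=78  127^170=120  127^171=95  127^172=182  127^173=47
  127^174=144  127^175=114  127^176=32  127^177=103  127^178=33
  127^179=230  127^180=85  127^181=77
Found 77 at exponent 181.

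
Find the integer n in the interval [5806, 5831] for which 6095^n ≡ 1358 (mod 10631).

Compute 6095^5806 mod 10631 = 108, then multiply by 6095 repeatedly:
  6095^5806=108  6095^5807=9769  6095^5808=8455  6095^5809=4768  6095^5810=6437
  6095^5811=5125  6095^5812=2997  6095^5813=2657  6095^5814=3402  6095^5815=4740
  6095^5816=5873  6095^5817=1358
Found 1358 at exponent 5817.

5817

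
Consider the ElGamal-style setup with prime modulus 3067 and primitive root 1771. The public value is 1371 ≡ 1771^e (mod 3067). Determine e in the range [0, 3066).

Baby-step giant-step with m = ceil(sqrt(3066)) = 56.
Baby table (1771^j mod 3067 for j=0..55):
  0:1  1:1771  2:1967  3:2512  4:1602  5:167  6:1325  7:320
  8:2392  9:705  10:286  11:451  12:1301  13:754  14:1189  15:1757
  16:1709  17:2577  18:171  19:2275  20:2054  21:172  22:979  23:954
  24:2684  25:2581  26:1121  27:942  28:2901  29:446  30:1647  31:120
  32:897  33:2948  34:874  35:2086  36:1638  37:2583  38:1596  39:1809
  40:1791  41:583  42:1981  43:2770  44:1537  45:1598  46:2284  47:2658
  48:2540  49:2118  50:37  51:1120  52:2238  53:934  54:1001  55:45
Giant step factor: 1771^(-56) ≡ 261 (mod 3067).
Scan 1371·261^i mod 3067 for i = 0, 1, …:
  i=0: 1371   i=1: 2059   i=2: 674   i=3: 1095
  i=4: 564   i=5: 3055   i=6: 3002   i=7: 1437
  i=8: 883   i=9: 438     …   i=43: 2390
  i=44: 1189
Match at i=44, j=14: e = 44·56 + 14 = 2478.

2478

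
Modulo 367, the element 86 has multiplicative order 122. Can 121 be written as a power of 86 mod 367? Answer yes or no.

no

121 ∈ ⟨86⟩ iff 121^122 ≡ 1 (mod 367), since |⟨86⟩| = 122.
121^122 mod 367 = 83.
Since 83 ≠ 1, 121 does not lie in the subgroup.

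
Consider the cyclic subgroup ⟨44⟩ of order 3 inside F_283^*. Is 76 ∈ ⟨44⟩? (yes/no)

no

76 ∈ ⟨44⟩ iff 76^3 ≡ 1 (mod 283), since |⟨44⟩| = 3.
76^3 mod 283 = 43.
Since 43 ≠ 1, 76 does not lie in the subgroup.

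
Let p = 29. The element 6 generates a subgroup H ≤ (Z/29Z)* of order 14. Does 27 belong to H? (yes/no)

⟨6⟩ has order 14; its elements mod 29 are {1, 4, 5, 6, 7, 9, 13, 16, 20, 22, 23, 24, 25, 28}.
27 is not in this set.

no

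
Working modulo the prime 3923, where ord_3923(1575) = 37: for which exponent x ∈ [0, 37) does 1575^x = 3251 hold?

16

Successive powers of 1575 modulo 3923:
  1575^0=1  1575^1=1575  1575^2=1289  1575^3=1984  1575^4=2092  1575^5=3503
  1575^6=1487  1575^7=3917  1575^8=2319  1575^9=112  1575^10=3788  1575^11=3140
  1575^12=2520  1575^13=2847  1575^14=36  1575^15=1778  1575^16=3251
So 1575^16 ≡ 3251 (mod 3923), giving x = 16.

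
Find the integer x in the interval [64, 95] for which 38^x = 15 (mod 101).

69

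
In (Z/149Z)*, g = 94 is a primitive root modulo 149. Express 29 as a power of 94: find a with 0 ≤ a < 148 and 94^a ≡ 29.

Baby-step giant-step with m = ceil(sqrt(148)) = 13.
Baby table (94^j mod 149 for j=0..12):
  0:1  1:94  2:45  3:58  4:88  5:77  6:86  7:38
  8:145  9:71  10:118  11:66  12:95
Giant step factor: 94^(-13) ≡ 134 (mod 149).
Scan 29·134^i mod 149 for i = 0, 1, …:
  i=0: 29   i=1: 12   i=2: 118
Match at i=2, j=10: a = 2·13 + 10 = 36.

36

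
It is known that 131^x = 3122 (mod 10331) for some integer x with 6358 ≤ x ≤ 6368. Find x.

6358

Compute 131^6358 mod 10331 = 3122, then multiply by 131 repeatedly:
  131^6358=3122
Found 3122 at exponent 6358.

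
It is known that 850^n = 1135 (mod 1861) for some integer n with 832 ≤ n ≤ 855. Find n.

Compute 850^832 mod 1861 = 1361, then multiply by 850 repeatedly:
  850^832=1361  850^833=1169  850^834=1737  850^835=677  850^836=401
  850^837=287  850^838=159  850^839=1158  850^840=1692  850^841=1508
  850^842=1432  850^843=106  850^844=772  850^845=1128  850^846=385
  850^847=1575  850^848=691  850^849=1135
Found 1135 at exponent 849.

849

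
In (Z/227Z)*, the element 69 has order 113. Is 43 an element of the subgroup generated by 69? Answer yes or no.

yes

43 ∈ ⟨69⟩ iff 43^113 ≡ 1 (mod 227), since |⟨69⟩| = 113.
43^113 mod 227 = 1.
Since 1 = 1, 43 lies in the subgroup.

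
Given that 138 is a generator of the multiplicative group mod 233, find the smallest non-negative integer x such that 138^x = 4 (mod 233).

Baby-step giant-step with m = ceil(sqrt(232)) = 16.
Baby table (138^j mod 233 for j=0..15):
  0:1  1:138  2:171  3:65  4:116  5:164  6:31  7:84
  8:175  9:151  10:101  11:191  12:29  13:41  14:66  15:21
Giant step factor: 138^(-16) ≡ 16 (mod 233).
Scan 4·16^i mod 233 for i = 0, 1, …:
  i=0: 4   i=1: 64   i=2: 92   i=3: 74
  i=4: 19   i=5: 71   i=6: 204   i=7: 2
  i=8: 32   i=9: 46     …   i=13: 102
  i=14: 1
Match at i=14, j=0: x = 14·16 + 0 = 224.

224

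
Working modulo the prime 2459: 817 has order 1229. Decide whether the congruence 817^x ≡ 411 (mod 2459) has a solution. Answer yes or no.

411 ∈ ⟨817⟩ iff 411^1229 ≡ 1 (mod 2459), since |⟨817⟩| = 1229.
411^1229 mod 2459 = 1.
Since 1 = 1, 411 lies in the subgroup.

yes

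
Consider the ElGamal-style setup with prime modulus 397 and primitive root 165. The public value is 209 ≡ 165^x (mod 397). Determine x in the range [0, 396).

56

Baby-step giant-step with m = ceil(sqrt(396)) = 20.
Baby table (165^j mod 397 for j=0..19):
  0:1  1:165  2:229  3:70  4:37  5:150  6:136  7:208
  8:178  9:389  10:268  11:153  12:234  13:101  14:388  15:103
  16:321  17:164  18:64  19:238
Giant step factor: 165^(-20) ≡ 12 (mod 397).
Scan 209·12^i mod 397 for i = 0, 1, …:
  i=0: 209   i=1: 126   i=2: 321
Match at i=2, j=16: x = 2·20 + 16 = 56.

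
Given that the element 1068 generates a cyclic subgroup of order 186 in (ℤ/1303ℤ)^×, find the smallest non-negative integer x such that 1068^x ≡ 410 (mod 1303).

Baby-step giant-step with m = ceil(sqrt(186)) = 14.
Baby table (1068^j mod 1303 for j=0..13):
  0:1  1:1068  2:499  3:5  4:128  5:1192  6:25  7:640
  8:748  9:125  10:594  11:1134  12:625  13:364
Giant step factor: 1068^(-14) ≡ 936 (mod 1303).
Scan 410·936^i mod 1303 for i = 0, 1, …:
  i=0: 410   i=1: 678   i=2: 47   i=3: 993
  i=4: 409   i=5: 1045   i=6: 870   i=7: 1248
  i=8: 640
Match at i=8, j=7: x = 8·14 + 7 = 119.

119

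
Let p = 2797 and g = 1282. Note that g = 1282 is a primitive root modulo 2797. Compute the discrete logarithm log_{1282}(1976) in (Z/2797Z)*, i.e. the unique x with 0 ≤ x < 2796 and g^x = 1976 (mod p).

2044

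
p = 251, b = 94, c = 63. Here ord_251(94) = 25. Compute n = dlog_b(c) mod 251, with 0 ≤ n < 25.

Successive powers of 94 modulo 251:
  94^0=1  94^1=94  94^2=51  94^3=25  94^4=91  94^5=20
  94^6=123  94^7=16  94^8=249  94^9=63
So 94^9 ≡ 63 (mod 251), giving n = 9.

9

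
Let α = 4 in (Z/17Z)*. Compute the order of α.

The order of 4 must divide p − 1 = 16 = 2^4.
Divisors: 1, 2, 4, 8, 16.
Check each in increasing order: 4^1 ≡ 4;  4^2 ≡ 16;  4^4 ≡ 1.
Smallest exponent giving 1 is 4.

4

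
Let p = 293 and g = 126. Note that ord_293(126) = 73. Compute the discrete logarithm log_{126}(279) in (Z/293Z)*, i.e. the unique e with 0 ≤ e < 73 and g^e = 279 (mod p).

Baby-step giant-step with m = ceil(sqrt(73)) = 9.
Baby table (126^j mod 293 for j=0..8):
  0:1  1:126  2:54  3:65  4:279  5:287  6:123  7:262
  8:196
Giant step factor: 126^(-9) ≡ 150 (mod 293).
Scan 279·150^i mod 293 for i = 0, 1, …:
  i=0: 279
Match at i=0, j=4: e = 0·9 + 4 = 4.

4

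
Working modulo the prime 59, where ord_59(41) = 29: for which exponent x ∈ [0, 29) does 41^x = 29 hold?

Successive powers of 41 modulo 59:
  41^0=1  41^1=41  41^2=29
So 41^2 ≡ 29 (mod 59), giving x = 2.

2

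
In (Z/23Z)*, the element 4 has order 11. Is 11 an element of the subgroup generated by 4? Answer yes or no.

no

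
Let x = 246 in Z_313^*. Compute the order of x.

312

The order of 246 must divide p − 1 = 312 = 2^3 · 3 · 13.
Divisors: 1, 2, 3, 4, 6, 8, 12, 13, 24, 26, 39, 52, 78, 104, 156, 312.
Check each in increasing order: 246^1 ≡ 246;  246^2 ≡ 107;  246^3 ≡ 30;  246^4 ≡ 181;  246^6 ≡ 274;  246^8 ≡ 209;  246^12 ≡ 269;  246^13 ≡ 131;  246^24 ≡ 58;  246^26 ≡ 259;  246^39 ≡ 125;  246^52 ≡ 99;  246^78 ≡ 288;  246^104 ≡ 98;  246^156 ≡ 312;  246^312 ≡ 1.
Smallest exponent giving 1 is 312.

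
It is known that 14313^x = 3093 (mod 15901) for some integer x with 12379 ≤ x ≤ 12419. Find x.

12391

Compute 14313^12379 mod 15901 = 11089, then multiply by 14313 repeatedly:
  14313^12379=11089  14313^12380=8976  14313^12381=9309  14313^12382=5238  14313^12383=14180
  14313^12384=13877  14313^12385=2110  14313^12386=4431  14313^12387=7715  14313^12388=8251
  14313^12389=15737  14313^12390=6016  14313^12391=3093
Found 3093 at exponent 12391.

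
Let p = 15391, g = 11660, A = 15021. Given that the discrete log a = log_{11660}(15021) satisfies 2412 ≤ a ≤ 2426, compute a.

Compute 11660^2412 mod 15391 = 12445, then multiply by 11660 repeatedly:
  11660^2412=12445  11660^2413=2352  11660^2414=12949  11660^2415=15021
Found 15021 at exponent 2415.

2415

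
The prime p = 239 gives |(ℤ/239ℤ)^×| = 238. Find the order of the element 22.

17

The order of 22 must divide p − 1 = 238 = 2 · 7 · 17.
Divisors: 1, 2, 7, 14, 17, 34, 119, 238.
Check each in increasing order: 22^1 ≡ 22;  22^2 ≡ 6;  22^7 ≡ 211;  22^14 ≡ 67;  22^17 ≡ 1.
Smallest exponent giving 1 is 17.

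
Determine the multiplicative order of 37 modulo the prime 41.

The order of 37 must divide p − 1 = 40 = 2^3 · 5.
Divisors: 1, 2, 4, 5, 8, 10, 20, 40.
Check each in increasing order: 37^1 ≡ 37;  37^2 ≡ 16;  37^4 ≡ 10;  37^5 ≡ 1.
Smallest exponent giving 1 is 5.

5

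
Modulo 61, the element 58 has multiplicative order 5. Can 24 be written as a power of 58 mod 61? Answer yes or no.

⟨58⟩ has order 5; its elements mod 61 are {1, 9, 20, 34, 58}.
24 is not in this set.

no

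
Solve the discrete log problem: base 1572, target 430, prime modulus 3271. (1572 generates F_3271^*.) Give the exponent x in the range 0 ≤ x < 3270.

Baby-step giant-step with m = ceil(sqrt(3270)) = 58.
Baby table (1572^j mod 3271 for j=0..57):
  0:1  1:1572  2:1579  3:2770  4:739  5:503  6:2405  7:2655
  8:3135  9:2094  10:1142  11:2716  12:897  13:283  14:20  15:2001
  16:2141  17:3064  18:1696  19:247  20:2306  21:764  22:551  23:2628
  24:3214  25:1984  26:1585  27:2389  28:400  29:768  30:297  31:2402
  32:1210  33:1669  34:326  35:2196  36:1207  37:224  38:2131  39:428
  40:2261  41:1986  42:1458  43:2276  44:2669  45:2246  46:1303  47:670
  48:3249  49:1397  50:1243  51:1209  52:97  53:2018  54:2697  55:468
  56:2992  57:2997
Giant step factor: 1572^(-58) ≡ 1106 (mod 3271).
Scan 430·1106^i mod 3271 for i = 0, 1, …:
  i=0: 430   i=1: 1285   i=2: 1596   i=3: 2107
  i=4: 1390   i=5: 3241   i=6: 2801   i=7: 269
  i=8: 3124   i=9: 968     …   i=28: 3138
  i=29: 97
Match at i=29, j=52: x = 29·58 + 52 = 1734.

1734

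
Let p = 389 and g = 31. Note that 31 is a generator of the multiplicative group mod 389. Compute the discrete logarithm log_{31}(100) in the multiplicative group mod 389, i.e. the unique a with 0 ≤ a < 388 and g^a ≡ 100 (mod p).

190

Baby-step giant-step with m = ceil(sqrt(388)) = 20.
Baby table (31^j mod 389 for j=0..19):
  0:1  1:31  2:183  3:227  4:35  5:307  6:181  7:165
  8:58  9:242  10:111  11:329  12:85  13:301  14:384  15:234
  16:252  17:32  18:214  19:21
Giant step factor: 31^(-20) ≡ 49 (mod 389).
Scan 100·49^i mod 389 for i = 0, 1, …:
  i=0: 100   i=1: 232   i=2: 87   i=3: 373
  i=4: 383   i=5: 95   i=6: 376   i=7: 141
  i=8: 296   i=9: 111
Match at i=9, j=10: a = 9·20 + 10 = 190.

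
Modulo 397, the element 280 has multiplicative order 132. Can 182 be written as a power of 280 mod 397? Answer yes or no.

no

182 ∈ ⟨280⟩ iff 182^132 ≡ 1 (mod 397), since |⟨280⟩| = 132.
182^132 mod 397 = 362.
Since 362 ≠ 1, 182 does not lie in the subgroup.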